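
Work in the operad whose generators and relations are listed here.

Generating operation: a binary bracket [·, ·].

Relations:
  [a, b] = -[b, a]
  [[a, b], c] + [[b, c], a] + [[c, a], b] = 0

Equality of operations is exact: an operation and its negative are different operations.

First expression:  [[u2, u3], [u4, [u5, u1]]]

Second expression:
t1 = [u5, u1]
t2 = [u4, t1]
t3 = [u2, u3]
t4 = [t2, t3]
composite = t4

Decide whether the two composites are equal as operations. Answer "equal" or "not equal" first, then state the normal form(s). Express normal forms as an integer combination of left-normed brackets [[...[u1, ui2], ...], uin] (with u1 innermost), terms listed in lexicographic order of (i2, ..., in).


not equal: they reduce to -[[[[u1, u5], u4], u2], u3] + [[[[u1, u5], u4], u3], u2] and [[[[u1, u5], u4], u2], u3] - [[[[u1, u5], u4], u3], u2]


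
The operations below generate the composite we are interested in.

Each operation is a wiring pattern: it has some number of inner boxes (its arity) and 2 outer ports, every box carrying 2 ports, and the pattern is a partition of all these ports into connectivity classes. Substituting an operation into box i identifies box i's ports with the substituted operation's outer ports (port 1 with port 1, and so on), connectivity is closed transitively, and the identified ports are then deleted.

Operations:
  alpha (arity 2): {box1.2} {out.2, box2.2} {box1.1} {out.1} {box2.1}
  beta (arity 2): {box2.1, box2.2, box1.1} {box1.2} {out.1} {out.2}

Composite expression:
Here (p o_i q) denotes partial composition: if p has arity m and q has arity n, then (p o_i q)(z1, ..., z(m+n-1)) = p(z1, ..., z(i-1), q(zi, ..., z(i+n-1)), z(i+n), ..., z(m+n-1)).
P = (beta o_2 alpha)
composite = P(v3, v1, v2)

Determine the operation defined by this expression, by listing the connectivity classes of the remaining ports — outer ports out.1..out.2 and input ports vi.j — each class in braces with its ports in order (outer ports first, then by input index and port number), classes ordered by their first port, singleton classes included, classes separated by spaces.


{out.1} {out.2} {v1.1} {v1.2} {v2.1} {v2.2, v3.1} {v3.2}

Treat the ports identified at beta as solder joints: merge, then drop.
stage alpha: inputs (v1, v2), connectivity {out.1} {out.2, v2.2} {v1.1} {v1.2} {v2.1}, out.j its boundary
stage beta: inputs (v3, v1, v2), connectivity {out.1} {out.2} {v1.1} {v1.2} {v2.1} {v2.2, v3.1} {v3.2}, out.j its boundary


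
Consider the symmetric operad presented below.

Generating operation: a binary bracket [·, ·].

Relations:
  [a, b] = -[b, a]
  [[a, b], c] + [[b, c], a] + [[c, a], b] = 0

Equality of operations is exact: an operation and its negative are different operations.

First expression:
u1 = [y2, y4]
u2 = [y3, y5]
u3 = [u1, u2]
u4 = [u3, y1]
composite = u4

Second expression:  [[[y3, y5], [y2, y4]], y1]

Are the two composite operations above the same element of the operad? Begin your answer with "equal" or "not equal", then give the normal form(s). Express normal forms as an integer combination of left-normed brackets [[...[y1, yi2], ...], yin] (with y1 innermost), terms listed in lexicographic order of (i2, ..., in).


not equal — first -[[[[y1, y2], y4], y3], y5] + [[[[y1, y2], y4], y5], y3] + [[[[y1, y3], y5], y2], y4] - [[[[y1, y3], y5], y4], y2] + [[[[y1, y4], y2], y3], y5] - [[[[y1, y4], y2], y5], y3] - [[[[y1, y5], y3], y2], y4] + [[[[y1, y5], y3], y4], y2], second [[[[y1, y2], y4], y3], y5] - [[[[y1, y2], y4], y5], y3] - [[[[y1, y3], y5], y2], y4] + [[[[y1, y3], y5], y4], y2] - [[[[y1, y4], y2], y3], y5] + [[[[y1, y4], y2], y5], y3] + [[[[y1, y5], y3], y2], y4] - [[[[y1, y5], y3], y4], y2]


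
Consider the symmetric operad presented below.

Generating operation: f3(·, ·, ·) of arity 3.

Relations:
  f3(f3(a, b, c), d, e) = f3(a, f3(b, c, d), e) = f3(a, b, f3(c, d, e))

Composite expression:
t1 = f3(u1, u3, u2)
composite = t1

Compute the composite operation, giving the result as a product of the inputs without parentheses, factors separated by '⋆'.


u1 ⋆ u3 ⋆ u2

The f3-tree's shape is irrelevant; the u-reading-order decides.
f3(u1, u3, u2) reduces to u1 ⋆ u3 ⋆ u2


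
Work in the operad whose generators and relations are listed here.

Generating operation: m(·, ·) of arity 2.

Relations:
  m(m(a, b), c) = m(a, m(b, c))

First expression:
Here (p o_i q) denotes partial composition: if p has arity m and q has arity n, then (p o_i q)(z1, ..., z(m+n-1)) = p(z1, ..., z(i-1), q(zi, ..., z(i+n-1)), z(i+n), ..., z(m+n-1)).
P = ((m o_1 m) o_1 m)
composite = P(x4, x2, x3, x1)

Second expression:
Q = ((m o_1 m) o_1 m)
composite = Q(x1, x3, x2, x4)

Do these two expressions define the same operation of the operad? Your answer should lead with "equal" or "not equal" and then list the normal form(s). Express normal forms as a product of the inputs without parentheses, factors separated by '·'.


not equal — first x4 · x2 · x3 · x1, second x1 · x3 · x2 · x4

The first expression reduces to x4 · x2 · x3 · x1
The second expression reduces to x1 · x3 · x2 · x4
The forms do not match — not equal.


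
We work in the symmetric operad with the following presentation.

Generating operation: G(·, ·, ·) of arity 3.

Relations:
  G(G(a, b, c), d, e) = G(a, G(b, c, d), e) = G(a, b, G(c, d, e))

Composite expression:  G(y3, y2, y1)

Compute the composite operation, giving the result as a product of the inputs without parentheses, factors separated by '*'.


The G-tree's shape is irrelevant; the y-reading-order decides.
G(y3, y2, y1) reduces to y3 * y2 * y1

y3 * y2 * y1


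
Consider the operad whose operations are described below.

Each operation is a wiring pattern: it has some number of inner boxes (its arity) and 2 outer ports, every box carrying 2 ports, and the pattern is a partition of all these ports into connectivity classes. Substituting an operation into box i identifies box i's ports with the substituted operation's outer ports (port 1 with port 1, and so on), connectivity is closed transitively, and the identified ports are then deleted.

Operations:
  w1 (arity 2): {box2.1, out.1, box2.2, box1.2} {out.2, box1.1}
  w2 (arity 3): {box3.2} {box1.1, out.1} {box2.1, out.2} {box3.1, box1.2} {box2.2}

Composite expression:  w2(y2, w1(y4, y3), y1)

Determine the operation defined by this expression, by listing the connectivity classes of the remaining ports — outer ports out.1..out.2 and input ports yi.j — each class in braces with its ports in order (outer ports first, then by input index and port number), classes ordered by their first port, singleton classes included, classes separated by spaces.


{out.1, y2.1} {out.2, y3.1, y3.2, y4.2} {y1.1, y2.2} {y1.2} {y4.1}


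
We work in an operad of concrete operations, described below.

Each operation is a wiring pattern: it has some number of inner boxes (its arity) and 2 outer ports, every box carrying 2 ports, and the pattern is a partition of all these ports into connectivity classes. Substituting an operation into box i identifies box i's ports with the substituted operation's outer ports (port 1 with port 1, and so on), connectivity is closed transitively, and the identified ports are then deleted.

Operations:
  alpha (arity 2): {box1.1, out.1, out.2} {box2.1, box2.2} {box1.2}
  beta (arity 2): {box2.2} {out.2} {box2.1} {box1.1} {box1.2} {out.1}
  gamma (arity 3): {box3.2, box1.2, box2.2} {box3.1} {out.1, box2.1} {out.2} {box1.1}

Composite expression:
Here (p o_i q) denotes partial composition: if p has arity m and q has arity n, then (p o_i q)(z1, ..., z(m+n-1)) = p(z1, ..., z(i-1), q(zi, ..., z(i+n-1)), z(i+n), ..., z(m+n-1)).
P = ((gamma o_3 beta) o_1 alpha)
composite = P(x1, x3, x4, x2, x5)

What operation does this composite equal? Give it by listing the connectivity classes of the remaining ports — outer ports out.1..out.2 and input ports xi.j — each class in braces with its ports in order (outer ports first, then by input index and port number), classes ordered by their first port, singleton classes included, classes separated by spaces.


Connectivity passes through glued gamma-boundaries; trace each wire chain.
the subtree at alpha composes to {out.1, out.2, x1.1} {x1.2} {x3.1, x3.2} on (x1, x3); out.j = own outer ports
the subtree at beta composes to {out.1} {out.2} {x2.1} {x2.2} {x5.1} {x5.2} on (x2, x5); out.j = own outer ports
the subtree at gamma composes to {out.1, x4.1} {out.2} {x1.1, x4.2} {x1.2} {x2.1} {x2.2} {x3.1, x3.2} {x5.1} {x5.2} on (x1, x3, x4, x2, x5); out.j = own outer ports

{out.1, x4.1} {out.2} {x1.1, x4.2} {x1.2} {x2.1} {x2.2} {x3.1, x3.2} {x5.1} {x5.2}


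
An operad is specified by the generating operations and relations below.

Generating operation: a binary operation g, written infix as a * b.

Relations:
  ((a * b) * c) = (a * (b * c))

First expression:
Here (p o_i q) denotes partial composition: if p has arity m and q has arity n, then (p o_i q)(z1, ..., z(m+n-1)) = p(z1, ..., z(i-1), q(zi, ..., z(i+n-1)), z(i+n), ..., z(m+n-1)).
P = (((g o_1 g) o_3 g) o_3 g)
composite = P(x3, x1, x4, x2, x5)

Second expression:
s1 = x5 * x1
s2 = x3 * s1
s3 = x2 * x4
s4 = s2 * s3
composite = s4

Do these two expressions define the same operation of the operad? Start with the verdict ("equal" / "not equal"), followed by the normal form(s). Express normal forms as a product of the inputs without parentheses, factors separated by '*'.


Reducing the first expression gives x3 * x1 * x4 * x2 * x5
Reducing the second expression gives x3 * x5 * x1 * x2 * x4
They disagree, so not equal.

not equal — first x3 * x1 * x4 * x2 * x5, second x3 * x5 * x1 * x2 * x4


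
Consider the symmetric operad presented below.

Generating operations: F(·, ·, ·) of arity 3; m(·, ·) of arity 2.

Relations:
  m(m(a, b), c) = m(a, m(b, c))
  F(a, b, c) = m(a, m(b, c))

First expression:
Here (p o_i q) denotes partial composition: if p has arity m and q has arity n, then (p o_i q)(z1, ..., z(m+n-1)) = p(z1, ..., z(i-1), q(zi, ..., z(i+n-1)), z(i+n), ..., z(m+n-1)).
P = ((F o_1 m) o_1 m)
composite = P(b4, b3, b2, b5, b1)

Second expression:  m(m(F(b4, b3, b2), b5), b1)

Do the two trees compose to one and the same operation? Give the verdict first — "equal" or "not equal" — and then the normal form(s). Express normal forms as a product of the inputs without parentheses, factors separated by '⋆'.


equal; both compose to b4 ⋆ b3 ⋆ b2 ⋆ b5 ⋆ b1

In normal form, the first expression is b4 ⋆ b3 ⋆ b2 ⋆ b5 ⋆ b1
In normal form, the second expression is b4 ⋆ b3 ⋆ b2 ⋆ b5 ⋆ b1
Same normal form: equal.


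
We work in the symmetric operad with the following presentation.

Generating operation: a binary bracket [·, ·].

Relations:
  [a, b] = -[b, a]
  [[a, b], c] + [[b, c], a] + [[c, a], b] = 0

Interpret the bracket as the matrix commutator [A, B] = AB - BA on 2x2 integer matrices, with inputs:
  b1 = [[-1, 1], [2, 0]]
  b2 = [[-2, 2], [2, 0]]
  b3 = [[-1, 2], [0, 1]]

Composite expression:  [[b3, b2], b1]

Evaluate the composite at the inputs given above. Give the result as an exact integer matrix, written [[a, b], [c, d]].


[[-4, 8], [-20, 4]]

[b3, b2] = [[4, 0], [4, -4]]
[[b3, b2], b1] = [[-4, 8], [-20, 4]]


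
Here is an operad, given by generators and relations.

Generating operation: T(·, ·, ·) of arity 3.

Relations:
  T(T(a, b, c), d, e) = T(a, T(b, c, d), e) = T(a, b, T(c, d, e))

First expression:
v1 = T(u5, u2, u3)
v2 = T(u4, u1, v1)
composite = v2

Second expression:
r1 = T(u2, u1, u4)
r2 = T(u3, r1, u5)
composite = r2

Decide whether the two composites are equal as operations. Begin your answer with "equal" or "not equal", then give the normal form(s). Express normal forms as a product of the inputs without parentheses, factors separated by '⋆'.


not equal — first u4 ⋆ u1 ⋆ u5 ⋆ u2 ⋆ u3, second u3 ⋆ u2 ⋆ u1 ⋆ u4 ⋆ u5

Reducing the first expression gives u4 ⋆ u1 ⋆ u5 ⋆ u2 ⋆ u3
Reducing the second expression gives u3 ⋆ u2 ⋆ u1 ⋆ u4 ⋆ u5
No match — not equal.


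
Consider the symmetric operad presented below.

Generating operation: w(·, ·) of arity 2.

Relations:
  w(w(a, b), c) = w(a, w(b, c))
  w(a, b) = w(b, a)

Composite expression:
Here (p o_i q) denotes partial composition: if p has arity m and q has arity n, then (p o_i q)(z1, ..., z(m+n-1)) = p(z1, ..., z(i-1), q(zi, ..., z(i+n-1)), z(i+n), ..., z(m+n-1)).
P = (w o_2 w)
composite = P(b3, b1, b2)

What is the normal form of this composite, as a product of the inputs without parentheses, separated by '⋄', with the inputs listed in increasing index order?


With w associative and commutative, the b-input set is all that matters.
w(b1, b2) linearizes to b1 ⋄ b2
w(b3, w(b1, b2)) linearizes to b3 ⋄ b1 ⋄ b2
rearranged into index order: b1 ⋄ b2 ⋄ b3

b1 ⋄ b2 ⋄ b3


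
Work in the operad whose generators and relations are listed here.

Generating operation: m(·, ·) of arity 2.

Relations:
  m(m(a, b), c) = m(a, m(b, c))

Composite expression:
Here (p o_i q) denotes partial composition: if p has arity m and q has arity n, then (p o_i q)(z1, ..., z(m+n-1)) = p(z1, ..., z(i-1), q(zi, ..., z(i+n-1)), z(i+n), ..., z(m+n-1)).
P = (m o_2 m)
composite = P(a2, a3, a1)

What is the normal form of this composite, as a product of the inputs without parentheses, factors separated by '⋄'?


a2 ⋄ a3 ⋄ a1

All parenthesizations of m agree; list the a-inputs left to right.
m(a3, a1) collapses to a3 ⋄ a1
m(a2, m(a3, a1)) collapses to a2 ⋄ a3 ⋄ a1


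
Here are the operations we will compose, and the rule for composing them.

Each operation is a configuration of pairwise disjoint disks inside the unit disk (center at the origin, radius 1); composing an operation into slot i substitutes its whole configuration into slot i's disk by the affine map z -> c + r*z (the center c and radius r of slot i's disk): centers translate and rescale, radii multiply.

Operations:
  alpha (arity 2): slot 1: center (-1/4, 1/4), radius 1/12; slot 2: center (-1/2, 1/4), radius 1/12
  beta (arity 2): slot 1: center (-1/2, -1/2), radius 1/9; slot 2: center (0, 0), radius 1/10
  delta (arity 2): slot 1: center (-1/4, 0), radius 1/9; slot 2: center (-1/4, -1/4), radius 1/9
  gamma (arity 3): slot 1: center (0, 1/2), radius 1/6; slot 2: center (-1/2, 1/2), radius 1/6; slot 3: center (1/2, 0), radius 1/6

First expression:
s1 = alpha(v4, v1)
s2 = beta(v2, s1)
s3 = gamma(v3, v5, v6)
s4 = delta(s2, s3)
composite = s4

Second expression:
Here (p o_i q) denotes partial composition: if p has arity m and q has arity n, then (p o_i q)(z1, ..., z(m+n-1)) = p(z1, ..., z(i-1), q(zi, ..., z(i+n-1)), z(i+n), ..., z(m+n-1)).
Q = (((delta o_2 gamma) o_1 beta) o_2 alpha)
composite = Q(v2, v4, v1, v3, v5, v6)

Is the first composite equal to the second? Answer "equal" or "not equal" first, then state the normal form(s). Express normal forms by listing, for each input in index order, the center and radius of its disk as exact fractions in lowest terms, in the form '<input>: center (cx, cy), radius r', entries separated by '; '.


equal: each reduces to v1: center (-23/90, 1/360), radius 1/1080; v2: center (-11/36, -1/18), radius 1/81; v3: center (-1/4, -7/36), radius 1/54; v4: center (-91/360, 1/360), radius 1/1080; v5: center (-11/36, -7/36), radius 1/54; v6: center (-7/36, -1/4), radius 1/54

In normal form, the first expression is v1: center (-23/90, 1/360), radius 1/1080; v2: center (-11/36, -1/18), radius 1/81; v3: center (-1/4, -7/36), radius 1/54; v4: center (-91/360, 1/360), radius 1/1080; v5: center (-11/36, -7/36), radius 1/54; v6: center (-7/36, -1/4), radius 1/54
In normal form, the second expression is v1: center (-23/90, 1/360), radius 1/1080; v2: center (-11/36, -1/18), radius 1/81; v3: center (-1/4, -7/36), radius 1/54; v4: center (-91/360, 1/360), radius 1/1080; v5: center (-11/36, -7/36), radius 1/54; v6: center (-7/36, -1/4), radius 1/54
Identical normal forms: equal.


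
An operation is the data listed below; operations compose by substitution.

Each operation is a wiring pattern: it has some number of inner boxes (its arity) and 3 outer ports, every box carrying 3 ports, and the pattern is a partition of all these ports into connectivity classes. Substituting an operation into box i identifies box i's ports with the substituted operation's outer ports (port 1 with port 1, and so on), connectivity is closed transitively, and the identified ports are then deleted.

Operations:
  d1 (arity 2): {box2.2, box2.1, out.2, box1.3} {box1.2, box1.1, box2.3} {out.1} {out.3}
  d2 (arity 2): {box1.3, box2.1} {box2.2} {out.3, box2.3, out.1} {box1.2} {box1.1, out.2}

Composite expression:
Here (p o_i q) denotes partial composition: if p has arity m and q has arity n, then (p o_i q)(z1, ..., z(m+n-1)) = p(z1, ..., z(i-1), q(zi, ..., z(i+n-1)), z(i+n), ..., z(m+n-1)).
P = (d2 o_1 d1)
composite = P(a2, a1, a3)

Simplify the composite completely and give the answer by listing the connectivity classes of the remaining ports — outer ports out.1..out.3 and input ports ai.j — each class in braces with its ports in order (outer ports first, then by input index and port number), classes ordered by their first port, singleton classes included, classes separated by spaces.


{out.1, out.3, a3.3} {out.2} {a1.1, a1.2, a2.3} {a1.3, a2.1, a2.2} {a3.1} {a3.2}


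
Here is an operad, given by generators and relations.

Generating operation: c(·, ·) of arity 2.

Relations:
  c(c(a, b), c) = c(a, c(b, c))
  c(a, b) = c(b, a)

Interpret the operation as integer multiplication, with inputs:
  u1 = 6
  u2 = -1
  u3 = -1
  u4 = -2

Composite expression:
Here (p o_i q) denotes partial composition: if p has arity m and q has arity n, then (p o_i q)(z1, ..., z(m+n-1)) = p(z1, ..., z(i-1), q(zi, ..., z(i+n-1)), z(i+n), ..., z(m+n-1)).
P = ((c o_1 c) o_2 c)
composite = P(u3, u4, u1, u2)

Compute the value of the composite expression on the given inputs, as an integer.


-12

c(u4, u1) = -12
c(u3, c(u4, u1)) = 12
c(c(u3, c(u4, u1)), u2) = -12


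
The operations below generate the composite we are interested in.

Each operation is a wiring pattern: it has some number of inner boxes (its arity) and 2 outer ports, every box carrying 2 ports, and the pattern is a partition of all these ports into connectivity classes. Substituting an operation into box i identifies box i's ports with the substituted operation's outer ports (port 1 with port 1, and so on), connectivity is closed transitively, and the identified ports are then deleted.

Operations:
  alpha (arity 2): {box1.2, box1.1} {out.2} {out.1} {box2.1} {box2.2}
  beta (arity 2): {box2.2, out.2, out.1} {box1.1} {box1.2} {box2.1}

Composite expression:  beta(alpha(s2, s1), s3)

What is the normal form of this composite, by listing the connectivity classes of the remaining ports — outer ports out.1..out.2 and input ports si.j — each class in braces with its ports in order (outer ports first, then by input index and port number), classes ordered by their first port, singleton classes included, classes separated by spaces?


Treat the ports identified at beta as solder joints: merge, then drop.
through alpha, on inputs (s2, s1): {out.1} {out.2} {s1.1} {s1.2} {s2.1, s2.2} (out.j = stage outer ports)
through beta, on inputs (s2, s1, s3): {out.1, out.2, s3.2} {s1.1} {s1.2} {s2.1, s2.2} {s3.1} (out.j = stage outer ports)

{out.1, out.2, s3.2} {s1.1} {s1.2} {s2.1, s2.2} {s3.1}


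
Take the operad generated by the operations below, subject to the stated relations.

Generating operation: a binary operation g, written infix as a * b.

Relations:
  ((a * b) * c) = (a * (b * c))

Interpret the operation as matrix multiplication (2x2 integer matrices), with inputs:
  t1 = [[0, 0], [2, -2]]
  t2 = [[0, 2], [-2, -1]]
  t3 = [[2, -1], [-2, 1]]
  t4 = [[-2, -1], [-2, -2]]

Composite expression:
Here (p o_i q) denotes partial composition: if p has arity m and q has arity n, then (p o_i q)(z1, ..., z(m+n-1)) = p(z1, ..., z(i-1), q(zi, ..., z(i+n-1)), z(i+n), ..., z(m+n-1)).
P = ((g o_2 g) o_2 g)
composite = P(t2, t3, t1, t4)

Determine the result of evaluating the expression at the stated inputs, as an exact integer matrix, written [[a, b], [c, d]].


[[0, 4], [0, 2]]

(t3 * t1) = [[-2, 2], [2, -2]]
((t3 * t1) * t4) = [[0, -2], [0, 2]]
(t2 * ((t3 * t1) * t4)) = [[0, 4], [0, 2]]


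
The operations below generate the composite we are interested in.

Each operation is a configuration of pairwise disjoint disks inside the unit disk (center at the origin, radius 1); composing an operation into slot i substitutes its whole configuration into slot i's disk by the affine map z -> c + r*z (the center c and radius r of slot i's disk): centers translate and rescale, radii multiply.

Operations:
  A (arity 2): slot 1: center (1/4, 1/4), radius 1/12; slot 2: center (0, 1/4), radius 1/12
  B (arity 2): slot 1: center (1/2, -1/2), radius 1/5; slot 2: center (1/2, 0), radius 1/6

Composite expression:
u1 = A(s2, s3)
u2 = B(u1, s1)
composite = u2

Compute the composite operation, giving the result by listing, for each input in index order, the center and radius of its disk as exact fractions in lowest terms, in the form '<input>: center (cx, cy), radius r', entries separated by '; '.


Follow each s-input down from B: c' goes to c + r*c', radius to r*r'.
s2 passes through 2 substitutions, ending at center (11/20, -9/20), radius 1/60
s3 passes through 2 substitutions, ending at center (1/2, -9/20), radius 1/60
s1 passes through 1 substitution, ending at center (1/2, 0), radius 1/6

s1: center (1/2, 0), radius 1/6; s2: center (11/20, -9/20), radius 1/60; s3: center (1/2, -9/20), radius 1/60


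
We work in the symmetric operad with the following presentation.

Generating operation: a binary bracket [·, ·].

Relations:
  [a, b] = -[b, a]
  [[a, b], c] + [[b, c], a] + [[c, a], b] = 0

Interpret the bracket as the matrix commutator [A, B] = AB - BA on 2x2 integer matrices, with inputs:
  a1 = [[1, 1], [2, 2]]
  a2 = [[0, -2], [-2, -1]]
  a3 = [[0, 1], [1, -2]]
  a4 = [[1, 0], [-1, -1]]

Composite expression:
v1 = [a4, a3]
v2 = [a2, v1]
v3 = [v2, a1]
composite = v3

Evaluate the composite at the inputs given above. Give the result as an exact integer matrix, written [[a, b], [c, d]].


[[12, 30], [-48, -12]]

[a4, a3] = [[1, 2], [-4, -1]]
[a2, [a4, a3]] = [[12, 6], [0, -12]]
[[a2, [a4, a3]], a1] = [[12, 30], [-48, -12]]


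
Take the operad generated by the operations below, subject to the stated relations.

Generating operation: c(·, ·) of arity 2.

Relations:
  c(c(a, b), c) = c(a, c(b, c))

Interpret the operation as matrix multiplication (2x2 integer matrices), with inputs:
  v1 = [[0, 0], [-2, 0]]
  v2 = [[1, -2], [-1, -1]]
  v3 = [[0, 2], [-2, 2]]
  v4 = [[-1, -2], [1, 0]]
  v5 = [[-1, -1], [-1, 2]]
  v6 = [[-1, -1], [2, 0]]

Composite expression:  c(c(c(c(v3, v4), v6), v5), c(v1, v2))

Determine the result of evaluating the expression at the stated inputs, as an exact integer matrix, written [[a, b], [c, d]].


[[4, -8], [24, -48]]

c(v3, v4) = [[2, 0], [4, 4]]
c(c(v3, v4), v6) = [[-2, -2], [4, -4]]
c(c(c(v3, v4), v6), v5) = [[4, -2], [0, -12]]
c(v1, v2) = [[0, 0], [-2, 4]]
c(c(c(c(v3, v4), v6), v5), c(v1, v2)) = [[4, -8], [24, -48]]


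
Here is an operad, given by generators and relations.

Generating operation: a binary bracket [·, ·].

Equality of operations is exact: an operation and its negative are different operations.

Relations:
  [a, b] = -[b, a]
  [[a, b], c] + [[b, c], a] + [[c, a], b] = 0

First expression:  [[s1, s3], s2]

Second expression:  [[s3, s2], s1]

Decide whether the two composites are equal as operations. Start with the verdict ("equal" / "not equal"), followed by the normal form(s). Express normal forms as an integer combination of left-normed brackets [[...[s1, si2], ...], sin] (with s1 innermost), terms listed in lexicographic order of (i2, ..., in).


not equal: they reduce to [[s1, s3], s2] and [[s1, s2], s3] - [[s1, s3], s2]

Normal form of the first expression: [[s1, s3], s2]
Normal form of the second expression: [[s1, s2], s3] - [[s1, s3], s2]
Different reductions; not equal.


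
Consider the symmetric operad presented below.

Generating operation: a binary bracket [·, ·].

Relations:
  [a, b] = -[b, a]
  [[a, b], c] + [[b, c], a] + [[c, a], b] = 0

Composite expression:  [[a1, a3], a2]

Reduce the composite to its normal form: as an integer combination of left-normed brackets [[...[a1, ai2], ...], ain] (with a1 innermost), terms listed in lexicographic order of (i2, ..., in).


Expand each bracket as ab - ba; the a1-initial words give the coefficients.
Composite bracket: [[a1, a3], a2]
The bracket unfolds into 4 signed words via [a, b] = ab - ba (2^2 = 4).
Coefficients come from the a1-initial words:
  the word a1a3a2 carries sign +1 and contributes +[[a1, a3], a2]

[[a1, a3], a2]


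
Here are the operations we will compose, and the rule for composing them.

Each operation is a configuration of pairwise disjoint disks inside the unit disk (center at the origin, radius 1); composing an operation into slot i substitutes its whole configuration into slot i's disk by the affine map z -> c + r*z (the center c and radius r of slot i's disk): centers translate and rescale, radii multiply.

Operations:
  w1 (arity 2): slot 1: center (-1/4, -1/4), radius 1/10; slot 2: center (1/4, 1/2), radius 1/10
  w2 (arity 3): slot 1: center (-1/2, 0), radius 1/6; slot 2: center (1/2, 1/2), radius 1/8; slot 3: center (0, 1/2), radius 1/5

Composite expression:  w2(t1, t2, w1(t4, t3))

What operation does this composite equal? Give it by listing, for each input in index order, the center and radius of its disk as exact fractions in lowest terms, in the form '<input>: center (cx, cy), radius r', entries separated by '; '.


t1: center (-1/2, 0), radius 1/6; t2: center (1/2, 1/2), radius 1/8; t3: center (1/20, 3/5), radius 1/50; t4: center (-1/20, 9/20), radius 1/50


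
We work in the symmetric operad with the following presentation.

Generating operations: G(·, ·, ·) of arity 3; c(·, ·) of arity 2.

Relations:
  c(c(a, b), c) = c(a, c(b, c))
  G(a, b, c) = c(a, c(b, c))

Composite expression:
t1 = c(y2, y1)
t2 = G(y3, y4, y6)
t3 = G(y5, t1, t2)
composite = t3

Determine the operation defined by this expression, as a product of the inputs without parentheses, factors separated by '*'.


All parenthesizations of G agree; list the y-inputs left to right.
c(y2, y1) flattens to y2 * y1
G(y3, y4, y6) flattens to y3 * y4 * y6
G(y5, c(y2, y1), G(y3, y4, y6)) flattens to y5 * y2 * y1 * y3 * y4 * y6

y5 * y2 * y1 * y3 * y4 * y6


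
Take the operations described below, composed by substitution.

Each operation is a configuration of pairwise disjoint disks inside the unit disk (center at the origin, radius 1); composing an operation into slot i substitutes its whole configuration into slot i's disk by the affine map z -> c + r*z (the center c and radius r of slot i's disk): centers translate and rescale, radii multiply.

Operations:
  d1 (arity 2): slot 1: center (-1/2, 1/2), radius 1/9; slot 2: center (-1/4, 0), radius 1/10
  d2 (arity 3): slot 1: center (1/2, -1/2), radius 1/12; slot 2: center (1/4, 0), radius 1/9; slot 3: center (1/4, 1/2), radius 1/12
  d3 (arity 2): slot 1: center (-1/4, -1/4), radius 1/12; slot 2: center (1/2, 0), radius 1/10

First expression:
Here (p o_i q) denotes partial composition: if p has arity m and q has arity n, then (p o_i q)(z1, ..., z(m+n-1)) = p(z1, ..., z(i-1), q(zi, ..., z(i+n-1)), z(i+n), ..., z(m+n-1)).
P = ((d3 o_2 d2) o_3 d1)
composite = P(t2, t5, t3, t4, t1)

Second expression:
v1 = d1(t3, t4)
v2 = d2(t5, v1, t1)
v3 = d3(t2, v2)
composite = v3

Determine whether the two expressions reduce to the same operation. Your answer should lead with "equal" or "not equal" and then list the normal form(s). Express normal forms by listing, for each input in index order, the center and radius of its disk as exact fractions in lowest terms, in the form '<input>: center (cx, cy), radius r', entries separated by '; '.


equal; both compose to t1: center (21/40, 1/20), radius 1/120; t2: center (-1/4, -1/4), radius 1/12; t3: center (187/360, 1/180), radius 1/810; t4: center (47/90, 0), radius 1/900; t5: center (11/20, -1/20), radius 1/120

The first composite normalizes to t1: center (21/40, 1/20), radius 1/120; t2: center (-1/4, -1/4), radius 1/12; t3: center (187/360, 1/180), radius 1/810; t4: center (47/90, 0), radius 1/900; t5: center (11/20, -1/20), radius 1/120
The second composite normalizes to t1: center (21/40, 1/20), radius 1/120; t2: center (-1/4, -1/4), radius 1/12; t3: center (187/360, 1/180), radius 1/810; t4: center (47/90, 0), radius 1/900; t5: center (11/20, -1/20), radius 1/120
Both agree, so they are equal.


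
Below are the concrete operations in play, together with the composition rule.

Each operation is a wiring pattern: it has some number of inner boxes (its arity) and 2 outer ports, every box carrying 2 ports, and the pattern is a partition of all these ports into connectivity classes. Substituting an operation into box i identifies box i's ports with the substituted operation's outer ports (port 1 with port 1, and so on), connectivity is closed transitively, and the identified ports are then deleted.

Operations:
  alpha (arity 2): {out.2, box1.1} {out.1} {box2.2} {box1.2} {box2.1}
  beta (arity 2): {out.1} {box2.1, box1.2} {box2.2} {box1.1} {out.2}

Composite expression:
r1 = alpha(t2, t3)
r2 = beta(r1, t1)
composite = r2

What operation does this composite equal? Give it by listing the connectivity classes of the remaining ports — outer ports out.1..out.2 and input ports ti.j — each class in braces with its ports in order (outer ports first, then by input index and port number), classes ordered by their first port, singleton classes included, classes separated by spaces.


{out.1} {out.2} {t1.1, t2.1} {t1.2} {t2.2} {t3.1} {t3.2}

Treat the ports identified at beta as solder joints: merge, then drop.
the subtree at alpha composes to {out.1} {out.2, t2.1} {t2.2} {t3.1} {t3.2} on (t2, t3); out.j = own outer ports
the subtree at beta composes to {out.1} {out.2} {t1.1, t2.1} {t1.2} {t2.2} {t3.1} {t3.2} on (t2, t3, t1); out.j = own outer ports


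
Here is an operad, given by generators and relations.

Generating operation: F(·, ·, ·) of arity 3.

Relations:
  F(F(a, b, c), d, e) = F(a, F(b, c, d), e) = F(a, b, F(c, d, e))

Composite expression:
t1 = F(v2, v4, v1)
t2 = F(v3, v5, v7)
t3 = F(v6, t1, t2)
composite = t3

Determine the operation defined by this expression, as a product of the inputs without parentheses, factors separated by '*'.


v6 * v2 * v4 * v1 * v3 * v5 * v7

Key point: F is associative — brackets drop, the v-order remains.
F(v2, v4, v1) flattens to v2 * v4 * v1
F(v3, v5, v7) flattens to v3 * v5 * v7
F(v6, F(v2, v4, v1), F(v3, v5, v7)) flattens to v6 * v2 * v4 * v1 * v3 * v5 * v7


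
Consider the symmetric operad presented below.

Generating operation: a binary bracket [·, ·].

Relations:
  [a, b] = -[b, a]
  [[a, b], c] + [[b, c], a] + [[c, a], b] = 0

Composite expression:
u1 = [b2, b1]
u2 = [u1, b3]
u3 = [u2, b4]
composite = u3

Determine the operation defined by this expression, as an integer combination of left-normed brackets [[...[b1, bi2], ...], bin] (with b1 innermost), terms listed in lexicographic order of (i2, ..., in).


-[[[b1, b2], b3], b4]

Expand each bracket as ab - ba; the b1-initial words give the coefficients.
Composite bracket: [[[b2, b1], b3], b4]
Applying ab - ba throughout gives 8 signed words (2^3 = 8).
Coefficients come from the b1-initial words:
  word b1b2b3b4 has sign -1, contributing -[[[b1, b2], b3], b4]


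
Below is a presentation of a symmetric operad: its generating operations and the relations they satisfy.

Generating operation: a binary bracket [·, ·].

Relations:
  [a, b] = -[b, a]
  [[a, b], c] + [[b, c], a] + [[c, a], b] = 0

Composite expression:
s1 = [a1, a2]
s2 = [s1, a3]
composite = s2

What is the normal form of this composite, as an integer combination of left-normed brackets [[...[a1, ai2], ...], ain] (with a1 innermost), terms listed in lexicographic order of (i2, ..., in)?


[[a1, a2], a3]

Expand each bracket as ab - ba; the a1-initial words give the coefficients.
Composite bracket: [[a1, a2], a3]
Expanding via [a, b] = ab - ba: 4 signed words (2^2 = 4).
Only words starting with a1 matter:
  word a1a2a3 has sign +1, contributing +[[a1, a2], a3]


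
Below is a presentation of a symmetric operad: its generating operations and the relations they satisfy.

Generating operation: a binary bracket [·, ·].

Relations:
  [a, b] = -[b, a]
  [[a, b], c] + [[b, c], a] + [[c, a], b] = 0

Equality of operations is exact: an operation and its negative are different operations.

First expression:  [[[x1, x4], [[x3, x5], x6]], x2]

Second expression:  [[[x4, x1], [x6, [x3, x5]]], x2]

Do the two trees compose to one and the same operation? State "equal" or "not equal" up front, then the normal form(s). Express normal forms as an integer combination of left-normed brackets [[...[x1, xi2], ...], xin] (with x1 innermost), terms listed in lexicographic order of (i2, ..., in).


Normal form of the first expression: [[[[[x1, x4], x3], x5], x6], x2] - [[[[[x1, x4], x5], x3], x6], x2] - [[[[[x1, x4], x6], x3], x5], x2] + [[[[[x1, x4], x6], x5], x3], x2]
Normal form of the second expression: [[[[[x1, x4], x3], x5], x6], x2] - [[[[[x1, x4], x5], x3], x6], x2] - [[[[[x1, x4], x6], x3], x5], x2] + [[[[[x1, x4], x6], x5], x3], x2]
One common form — equal.

equal; both compose to [[[[[x1, x4], x3], x5], x6], x2] - [[[[[x1, x4], x5], x3], x6], x2] - [[[[[x1, x4], x6], x3], x5], x2] + [[[[[x1, x4], x6], x5], x3], x2]


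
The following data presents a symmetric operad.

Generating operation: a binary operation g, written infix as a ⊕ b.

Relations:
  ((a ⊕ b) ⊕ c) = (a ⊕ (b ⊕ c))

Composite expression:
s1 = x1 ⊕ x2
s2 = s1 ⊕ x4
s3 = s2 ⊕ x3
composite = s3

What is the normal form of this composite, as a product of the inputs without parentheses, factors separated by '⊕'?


The g-tree's shape is irrelevant; the x-reading-order decides.
(x1 ⊕ x2) unparenthesizes to x1 ⊕ x2
((x1 ⊕ x2) ⊕ x4) unparenthesizes to x1 ⊕ x2 ⊕ x4
(((x1 ⊕ x2) ⊕ x4) ⊕ x3) unparenthesizes to x1 ⊕ x2 ⊕ x4 ⊕ x3

x1 ⊕ x2 ⊕ x4 ⊕ x3


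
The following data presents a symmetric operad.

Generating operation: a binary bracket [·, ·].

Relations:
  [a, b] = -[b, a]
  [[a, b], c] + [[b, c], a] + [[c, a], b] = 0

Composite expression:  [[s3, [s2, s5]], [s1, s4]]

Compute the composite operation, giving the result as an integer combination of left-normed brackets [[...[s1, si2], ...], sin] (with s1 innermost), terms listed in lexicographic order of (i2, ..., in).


[[[[s1, s4], s2], s5], s3] - [[[[s1, s4], s3], s2], s5] + [[[[s1, s4], s3], s5], s2] - [[[[s1, s4], s5], s2], s3]

Expand each bracket as ab - ba; the s1-initial words give the coefficients.
Composite bracket: [[s3, [s2, s5]], [s1, s4]]
The bracket unfolds into 16 signed words via [a, b] = ab - ba (2^4 = 16).
Keep just the words that open with s1:
  word s1s4s2s5s3 has sign +1, contributing +[[[[s1, s4], s2], s5], s3]
  word s1s4s3s2s5 has sign -1, contributing -[[[[s1, s4], s3], s2], s5]
  word s1s4s3s5s2 has sign +1, contributing +[[[[s1, s4], s3], s5], s2]
  word s1s4s5s2s3 has sign -1, contributing -[[[[s1, s4], s5], s2], s3]


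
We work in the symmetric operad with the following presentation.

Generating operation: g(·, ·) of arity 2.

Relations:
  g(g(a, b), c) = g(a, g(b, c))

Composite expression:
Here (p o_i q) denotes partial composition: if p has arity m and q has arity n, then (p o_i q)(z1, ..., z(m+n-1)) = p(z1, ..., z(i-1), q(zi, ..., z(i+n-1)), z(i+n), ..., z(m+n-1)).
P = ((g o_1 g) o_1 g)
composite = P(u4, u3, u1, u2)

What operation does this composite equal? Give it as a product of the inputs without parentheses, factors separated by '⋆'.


Every regrouping of g is equal, so read the u-inputs in written order.
g(u4, u3) linearizes to u4 ⋆ u3
g(g(u4, u3), u1) linearizes to u4 ⋆ u3 ⋆ u1
g(g(g(u4, u3), u1), u2) linearizes to u4 ⋆ u3 ⋆ u1 ⋆ u2

u4 ⋆ u3 ⋆ u1 ⋆ u2


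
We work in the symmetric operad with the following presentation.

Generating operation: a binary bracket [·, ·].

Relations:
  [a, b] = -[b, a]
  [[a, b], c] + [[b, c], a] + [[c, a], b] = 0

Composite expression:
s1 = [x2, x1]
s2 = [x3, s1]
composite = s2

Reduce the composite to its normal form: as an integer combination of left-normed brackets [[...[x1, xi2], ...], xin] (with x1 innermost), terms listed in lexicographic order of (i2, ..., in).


In the tensor algebra, words opening x1 carry the x1-anchored form.
Composite bracket: [x3, [x2, x1]]
Each bracket splits as ab - ba, giving 4 signed words (2^2 = 4).
Only words starting with x1 matter:
  x1x2x3 appears with sign +1, giving the term +[[x1, x2], x3]

[[x1, x2], x3]


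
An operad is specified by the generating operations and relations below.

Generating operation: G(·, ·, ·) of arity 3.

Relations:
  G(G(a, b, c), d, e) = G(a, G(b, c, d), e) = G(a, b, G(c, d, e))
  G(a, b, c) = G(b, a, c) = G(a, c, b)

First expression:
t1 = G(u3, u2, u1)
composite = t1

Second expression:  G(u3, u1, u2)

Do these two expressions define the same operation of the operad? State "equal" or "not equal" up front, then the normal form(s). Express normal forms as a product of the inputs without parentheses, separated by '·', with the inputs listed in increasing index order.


equal: each reduces to u1 · u2 · u3


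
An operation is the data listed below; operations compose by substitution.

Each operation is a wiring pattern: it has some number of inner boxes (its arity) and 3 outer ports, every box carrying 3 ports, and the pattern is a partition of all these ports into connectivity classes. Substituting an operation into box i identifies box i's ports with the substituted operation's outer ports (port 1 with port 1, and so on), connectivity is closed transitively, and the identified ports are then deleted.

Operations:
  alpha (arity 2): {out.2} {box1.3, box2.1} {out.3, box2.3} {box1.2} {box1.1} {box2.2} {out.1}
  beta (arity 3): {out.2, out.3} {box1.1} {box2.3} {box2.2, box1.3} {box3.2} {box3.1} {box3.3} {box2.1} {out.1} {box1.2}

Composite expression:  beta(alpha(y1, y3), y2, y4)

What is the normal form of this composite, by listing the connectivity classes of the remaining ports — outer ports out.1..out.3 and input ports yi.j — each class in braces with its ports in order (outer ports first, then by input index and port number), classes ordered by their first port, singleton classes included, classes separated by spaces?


{out.1} {out.2, out.3} {y1.1} {y1.2} {y1.3, y3.1} {y2.1} {y2.2, y3.3} {y2.3} {y3.2} {y4.1} {y4.2} {y4.3}


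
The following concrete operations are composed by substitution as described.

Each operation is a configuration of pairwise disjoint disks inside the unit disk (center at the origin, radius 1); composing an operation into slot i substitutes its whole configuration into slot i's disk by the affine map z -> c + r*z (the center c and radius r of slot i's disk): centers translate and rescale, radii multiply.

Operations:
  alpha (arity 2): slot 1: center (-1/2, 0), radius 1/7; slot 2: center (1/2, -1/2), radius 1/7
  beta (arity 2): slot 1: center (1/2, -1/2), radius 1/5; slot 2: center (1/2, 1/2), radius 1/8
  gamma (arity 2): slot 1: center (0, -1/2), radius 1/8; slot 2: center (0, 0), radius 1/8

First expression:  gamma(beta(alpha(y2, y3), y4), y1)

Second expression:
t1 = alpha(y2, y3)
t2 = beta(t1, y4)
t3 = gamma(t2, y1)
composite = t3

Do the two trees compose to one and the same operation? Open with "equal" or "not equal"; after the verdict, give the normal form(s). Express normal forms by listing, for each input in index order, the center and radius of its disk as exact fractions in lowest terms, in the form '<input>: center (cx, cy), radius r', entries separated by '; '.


equal; both compose to y1: center (0, 0), radius 1/8; y2: center (1/20, -9/16), radius 1/280; y3: center (3/40, -23/40), radius 1/280; y4: center (1/16, -7/16), radius 1/64

Normal form of the first expression: y1: center (0, 0), radius 1/8; y2: center (1/20, -9/16), radius 1/280; y3: center (3/40, -23/40), radius 1/280; y4: center (1/16, -7/16), radius 1/64
Normal form of the second expression: y1: center (0, 0), radius 1/8; y2: center (1/20, -9/16), radius 1/280; y3: center (3/40, -23/40), radius 1/280; y4: center (1/16, -7/16), radius 1/64
Identical normal forms: equal.
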